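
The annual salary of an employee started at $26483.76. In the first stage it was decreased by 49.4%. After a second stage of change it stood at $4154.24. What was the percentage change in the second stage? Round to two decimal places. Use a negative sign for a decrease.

After the first stage: $26483.76 × 0.506 = $13400.78256.
Second-stage multiplier: $4154.24 ÷ $13400.78256 ≈ 0.31.
That is a change of -69.00%.

-69.00%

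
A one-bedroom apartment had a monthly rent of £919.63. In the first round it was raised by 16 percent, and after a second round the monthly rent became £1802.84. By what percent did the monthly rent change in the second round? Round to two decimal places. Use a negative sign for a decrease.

After the first round: £919.63 × 1.16 = £1066.7708.
Second-round multiplier: £1802.84 ÷ £1066.7708 ≈ 1.689998.
That is a change of 69.00%.

69.00%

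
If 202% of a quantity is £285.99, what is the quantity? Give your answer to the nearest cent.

£141.58

£285.99 ÷ 2.02 ≈ £141.58.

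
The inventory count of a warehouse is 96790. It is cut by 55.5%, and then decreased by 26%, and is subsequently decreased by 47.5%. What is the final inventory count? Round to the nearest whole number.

Each change multiplies by a factor: 0.445 × 0.74 × 0.525 = 0.1728825.
96790 × 0.1728825 = 16733.297175 ≈ 16733.

16733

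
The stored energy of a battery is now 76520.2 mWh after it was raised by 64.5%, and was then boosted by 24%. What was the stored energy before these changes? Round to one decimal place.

Undoing the 24% increase: 76520.2 ÷ 1.24 ≈ 61709.83871.
Undoing the 64.5% increase: 61709.83871 ÷ 1.645 ≈ 37513.6 mWh.

37513.6 mWh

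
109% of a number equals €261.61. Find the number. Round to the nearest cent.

€240.01

€261.61 ÷ 1.09 ≈ €240.01.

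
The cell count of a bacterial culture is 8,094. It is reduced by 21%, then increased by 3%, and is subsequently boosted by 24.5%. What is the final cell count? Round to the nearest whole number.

8,200

Each change multiplies by a factor: 0.79 × 1.03 × 1.245 = 1.0130565.
8,094 × 1.0130565 = 8199.679311 ≈ 8,200.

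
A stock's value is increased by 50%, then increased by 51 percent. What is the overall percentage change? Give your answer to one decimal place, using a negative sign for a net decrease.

126.5%

A 50% increase multiplies by 1.5.
Then a 51% increase: 1.5 × 1.51 = 2.265.
Overall factor 2.265, i.e. 126.5%.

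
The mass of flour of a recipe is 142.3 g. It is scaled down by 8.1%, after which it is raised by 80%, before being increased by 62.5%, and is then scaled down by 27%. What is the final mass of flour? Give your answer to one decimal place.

Each change multiplies by a factor: 0.919 × 1.8 × 1.625 × 0.73 = 1.96229475.
142.3 × 1.96229475 = 279.234542925 ≈ 279.2.

279.2 g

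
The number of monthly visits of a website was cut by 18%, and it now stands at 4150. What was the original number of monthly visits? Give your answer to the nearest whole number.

5061

The overall multiplier applied was 0.82.
So the original number of monthly visits was 4150 ÷ 0.82 ≈ 5061.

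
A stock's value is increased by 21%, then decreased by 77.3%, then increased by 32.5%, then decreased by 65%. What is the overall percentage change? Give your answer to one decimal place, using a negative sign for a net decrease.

The combined multiplier is 1.21 × 0.227 × 1.325 × 0.35 = 0.1273782125.
That corresponds to a decrease of 87.3%.

-87.3%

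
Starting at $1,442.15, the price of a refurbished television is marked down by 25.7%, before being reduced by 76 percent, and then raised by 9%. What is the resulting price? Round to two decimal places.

$280.31

After the 25.7% decrease: $1,442.15 × 0.743 = $1071.51745.
76% decrease: $1071.51745 × 0.24 = $257.164188.
Apply the 9% increase: $257.164188 × 1.09 = $280.30896492 ≈ $280.31.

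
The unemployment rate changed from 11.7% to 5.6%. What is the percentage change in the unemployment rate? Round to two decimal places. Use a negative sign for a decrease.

-52.14%

The change is 5.6 − 11.7 = -6.1 percentage points.
Relative to the original 11.7%, that is -6.1 ÷ 11.7 ≈ -52.14%.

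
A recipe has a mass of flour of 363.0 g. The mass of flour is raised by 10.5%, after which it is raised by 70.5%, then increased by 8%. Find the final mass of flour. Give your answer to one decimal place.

738.6 g

After the 10.5% increase: 363.0 × 1.105 = 401.115.
70.5% increase: 401.115 × 1.705 = 683.901075.
8% increase: 683.901075 × 1.08 = 738.613161 ≈ 738.6.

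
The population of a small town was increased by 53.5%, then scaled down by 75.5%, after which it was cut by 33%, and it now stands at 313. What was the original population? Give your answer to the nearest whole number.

1242

Undoing the 33% decrease: 313 ÷ 0.67 ≈ 467.164179.
Undoing the 75.5% decrease: 467.164179 ÷ 0.245 ≈ 1906.792567.
Undoing the 53.5% increase: 1906.792567 ÷ 1.535 ≈ 1242.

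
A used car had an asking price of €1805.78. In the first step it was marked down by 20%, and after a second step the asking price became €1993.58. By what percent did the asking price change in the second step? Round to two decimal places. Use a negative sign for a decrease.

38.00%

After the first step: €1805.78 × 0.8 = €1444.624.
Second-step multiplier: €1993.58 ÷ €1444.624 ≈ 1.379999.
That is a change of 38.00%.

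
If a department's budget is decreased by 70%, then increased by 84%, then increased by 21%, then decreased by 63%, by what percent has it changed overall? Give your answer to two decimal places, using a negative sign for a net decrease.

The combined multiplier is 0.3 × 1.84 × 1.21 × 0.37 = 0.2471304.
That corresponds to a decrease of 75.29%.

-75.29%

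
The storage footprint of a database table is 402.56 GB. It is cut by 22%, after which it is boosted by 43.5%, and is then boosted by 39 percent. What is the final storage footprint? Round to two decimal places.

626.31 GB

Apply the 22% decrease: 402.56 × 0.78 = 313.9968.
43.5% increase: 313.9968 × 1.435 = 450.585408.
39% increase: 450.585408 × 1.39 = 626.31371712 ≈ 626.31.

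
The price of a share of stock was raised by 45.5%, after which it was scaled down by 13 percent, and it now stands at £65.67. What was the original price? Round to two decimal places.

Undoing the 13% decrease: £65.67 ÷ 0.87 ≈ £75.482759.
Undoing the 45.5% increase: £75.482759 ÷ 1.455 ≈ £51.88.

£51.88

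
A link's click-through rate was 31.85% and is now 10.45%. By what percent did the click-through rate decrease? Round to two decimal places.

67.19%

The change is 10.45 − 31.85 = -21.40 percentage points.
Relative to the original 31.85%, that is -21.40 ÷ 31.85 ≈ -67.19%.
So the click-through rate fell by 67.19%.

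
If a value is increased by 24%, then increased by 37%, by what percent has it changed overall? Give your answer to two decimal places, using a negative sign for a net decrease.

69.88%

A 24% increase multiplies by 1.24.
Then a 37% increase: 1.24 × 1.37 = 1.6988.
Overall factor 1.6988, i.e. 69.88%.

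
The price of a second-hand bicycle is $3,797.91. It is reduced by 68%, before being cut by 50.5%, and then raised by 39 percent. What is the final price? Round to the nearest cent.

$836.21

Apply the 68% decrease: $3,797.91 × 0.32 = $1215.3312.
Apply the 50.5% decrease: $1215.3312 × 0.495 = $601.588944.
After the 39% increase: $601.588944 × 1.39 = $836.20863216 ≈ $836.21.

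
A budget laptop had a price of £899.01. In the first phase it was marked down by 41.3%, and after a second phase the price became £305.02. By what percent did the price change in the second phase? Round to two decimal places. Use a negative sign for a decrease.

-42.20%

After the first phase: £899.01 × 0.587 = £527.71887.
Second-phase multiplier: £305.02 ÷ £527.71887 ≈ 0.577997.
That is a change of -42.20%.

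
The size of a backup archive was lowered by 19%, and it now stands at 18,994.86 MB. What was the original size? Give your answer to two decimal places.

23,450.44 MB

The overall multiplier applied was 0.81.
So the original size was 18,994.86 ÷ 0.81 ≈ 23,450.44 MB.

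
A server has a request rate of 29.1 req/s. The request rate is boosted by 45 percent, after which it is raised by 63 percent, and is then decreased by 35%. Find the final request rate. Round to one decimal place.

44.7 req/s

After the 45% increase: 29.1 × 1.45 = 42.195.
After the 63% increase: 42.195 × 1.63 = 68.77785.
After the 35% decrease: 68.77785 × 0.65 = 44.7056025 ≈ 44.7.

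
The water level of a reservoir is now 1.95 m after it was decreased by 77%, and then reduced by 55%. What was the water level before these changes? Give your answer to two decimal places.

18.84 m

The overall multiplier applied was 0.23 × 0.45 = 0.1035.
So the original water level was 1.95 ÷ 0.1035 ≈ 18.84 m.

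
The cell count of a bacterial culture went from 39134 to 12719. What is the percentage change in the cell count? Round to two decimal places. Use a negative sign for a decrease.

Change: 12719 − 39134 = -26415.
Relative to the original: -26415 ÷ 39134 ≈ -67.50%.

-67.50%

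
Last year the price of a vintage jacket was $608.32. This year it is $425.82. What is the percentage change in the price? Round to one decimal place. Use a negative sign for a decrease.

-30.0%

Change: $425.82 − $608.32 = -$182.50.
Relative to the original: -$182.50 ÷ $608.32 ≈ -30.0%.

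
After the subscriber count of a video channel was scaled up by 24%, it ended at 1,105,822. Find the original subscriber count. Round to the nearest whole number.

891,792

The overall multiplier applied was 1.24.
So the original subscriber count was 1,105,822 ÷ 1.24 ≈ 891,792.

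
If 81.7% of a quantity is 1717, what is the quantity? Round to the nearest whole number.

1717 ÷ 0.817 ≈ 2102.

2102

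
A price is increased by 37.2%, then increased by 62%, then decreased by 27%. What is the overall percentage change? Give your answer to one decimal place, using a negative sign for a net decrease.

62.3%

A 37.2% increase multiplies by 1.372.
Then a 62% increase: 1.372 × 1.62 = 2.22264.
Then a 27% decrease: 2.22264 × 0.73 = 1.6225272.
Overall factor 1.6225272, i.e. 62.3%.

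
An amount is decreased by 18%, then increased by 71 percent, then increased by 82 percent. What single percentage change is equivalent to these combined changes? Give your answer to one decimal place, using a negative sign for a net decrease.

The combined multiplier is 0.82 × 1.71 × 1.82 = 2.552004.
That corresponds to an increase of 155.2%.

155.2%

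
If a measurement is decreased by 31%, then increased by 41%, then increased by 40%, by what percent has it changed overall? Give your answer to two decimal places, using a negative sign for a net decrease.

The combined multiplier is 0.69 × 1.41 × 1.4 = 1.36206.
That corresponds to an increase of 36.21%.

36.21%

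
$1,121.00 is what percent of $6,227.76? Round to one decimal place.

$1,121.00 ÷ $6,227.76 ≈ 18.0%.

18.0%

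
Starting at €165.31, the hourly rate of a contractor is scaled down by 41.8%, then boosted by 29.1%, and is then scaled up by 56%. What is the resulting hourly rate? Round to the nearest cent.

€193.76

Apply the 41.8% decrease: €165.31 × 0.582 = €96.21042.
After the 29.1% increase: €96.21042 × 1.291 = €124.20765222.
Apply the 56% increase: €124.20765222 × 1.56 = €193.7639374632 ≈ €193.76.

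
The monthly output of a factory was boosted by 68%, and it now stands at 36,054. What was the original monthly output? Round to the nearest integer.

21,461

The overall multiplier applied was 1.68.
So the original monthly output was 36,054 ÷ 1.68 ≈ 21,461.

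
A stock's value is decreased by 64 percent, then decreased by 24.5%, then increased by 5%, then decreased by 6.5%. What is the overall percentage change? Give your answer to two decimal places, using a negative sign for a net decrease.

-73.32%

The combined multiplier is 0.36 × 0.755 × 1.05 × 0.935 = 0.26683965.
That corresponds to a decrease of 73.32%.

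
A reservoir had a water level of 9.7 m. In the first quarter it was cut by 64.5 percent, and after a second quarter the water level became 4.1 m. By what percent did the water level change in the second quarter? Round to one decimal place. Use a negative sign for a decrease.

After the first quarter: 9.7 × 0.355 = 3.4435.
Second-quarter multiplier: 4.1 ÷ 3.4435 ≈ 1.19065.
That is a change of 19.1%.

19.1%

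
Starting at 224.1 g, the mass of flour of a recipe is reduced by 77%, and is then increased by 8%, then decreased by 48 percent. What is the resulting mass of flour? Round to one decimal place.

After the 77% decrease: 224.1 × 0.23 = 51.543.
Apply the 8% increase: 51.543 × 1.08 = 55.66644.
Apply the 48% decrease: 55.66644 × 0.52 = 28.9465488 ≈ 28.9.

28.9 g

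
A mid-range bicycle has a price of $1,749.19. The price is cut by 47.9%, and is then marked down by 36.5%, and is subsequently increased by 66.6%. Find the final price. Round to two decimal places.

$964.10

After the 47.9% decrease: $1,749.19 × 0.521 = $911.32799.
36.5% decrease: $911.32799 × 0.635 = $578.69327365.
Apply the 66.6% increase: $578.69327365 × 1.666 = $964.1029939009 ≈ $964.10.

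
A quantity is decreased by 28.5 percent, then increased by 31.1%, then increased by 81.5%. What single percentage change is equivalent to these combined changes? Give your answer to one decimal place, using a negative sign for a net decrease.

70.1%

A 28.5% decrease multiplies by 0.715.
Then a 31.1% increase: 0.715 × 1.311 = 0.937365.
Then an 81.5% increase: 0.937365 × 1.815 = 1.701317475.
Overall factor 1.701317475, i.e. 70.1%.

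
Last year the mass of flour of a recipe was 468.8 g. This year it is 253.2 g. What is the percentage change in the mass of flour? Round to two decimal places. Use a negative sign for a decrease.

-45.99%

Change: 253.2 − 468.8 = -215.6.
Relative to the original: -215.6 ÷ 468.8 ≈ -45.99%.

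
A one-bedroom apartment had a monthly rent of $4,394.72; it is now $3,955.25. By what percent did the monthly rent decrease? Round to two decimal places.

Change: $3,955.25 − $4,394.72 = -$439.47.
Relative to the original: -$439.47 ÷ $4,394.72 ≈ -10.00%.
So the monthly rent decreased by 10.00%.

10.00%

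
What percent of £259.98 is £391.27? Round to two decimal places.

£391.27 ÷ £259.98 ≈ 150.50%.

150.50%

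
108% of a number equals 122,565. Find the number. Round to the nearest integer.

113,486

122,565 ÷ 1.08 ≈ 113,486.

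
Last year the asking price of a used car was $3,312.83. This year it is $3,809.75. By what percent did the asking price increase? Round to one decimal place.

Change: $3,809.75 − $3,312.83 = $496.92.
Relative to the original: $496.92 ÷ $3,312.83 ≈ 15.0%.
So the asking price increased by 15.0%.

15.0%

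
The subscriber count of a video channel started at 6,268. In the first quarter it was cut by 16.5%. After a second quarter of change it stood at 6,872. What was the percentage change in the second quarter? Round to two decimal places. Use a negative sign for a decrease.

After the first quarter: 6,268 × 0.835 = 5233.78.
Second-quarter multiplier: 6,872 ÷ 5233.78 ≈ 1.313009.
That is a change of 31.30%.

31.30%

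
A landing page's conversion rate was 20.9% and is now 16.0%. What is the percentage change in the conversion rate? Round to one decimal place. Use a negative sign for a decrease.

-23.4%

The change is 16.0 − 20.9 = -4.9 percentage points.
Relative to the original 20.9%, that is -4.9 ÷ 20.9 ≈ -23.4%.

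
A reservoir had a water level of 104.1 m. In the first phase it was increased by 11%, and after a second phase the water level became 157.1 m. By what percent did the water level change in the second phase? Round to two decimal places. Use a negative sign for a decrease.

After the first phase: 104.1 × 1.11 = 115.551.
Second-phase multiplier: 157.1 ÷ 115.551 ≈ 1.359573.
That is a change of 35.96%.

35.96%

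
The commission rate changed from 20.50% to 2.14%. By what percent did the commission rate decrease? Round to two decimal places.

The change is 2.14 − 20.50 = -18.36 percentage points.
Relative to the original 20.50%, that is -18.36 ÷ 20.50 ≈ -89.56%.
So the commission rate fell by 89.56%.

89.56%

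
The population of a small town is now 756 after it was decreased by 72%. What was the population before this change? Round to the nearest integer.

2700

The overall multiplier applied was 0.28.
So the original population was 756 ÷ 0.28 = 2700.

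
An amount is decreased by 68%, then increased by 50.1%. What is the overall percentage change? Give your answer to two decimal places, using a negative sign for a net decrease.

The combined multiplier is 0.32 × 1.501 = 0.48032.
That corresponds to a decrease of 51.97%.

-51.97%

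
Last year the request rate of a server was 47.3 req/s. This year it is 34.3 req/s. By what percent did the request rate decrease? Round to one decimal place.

Change: 34.3 − 47.3 = -13.0.
Relative to the original: -13.0 ÷ 47.3 ≈ -27.5%.
So the request rate decreased by 27.5%.

27.5%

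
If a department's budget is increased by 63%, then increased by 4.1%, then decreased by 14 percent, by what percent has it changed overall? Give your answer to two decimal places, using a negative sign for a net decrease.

45.93%

A 63% increase multiplies by 1.63.
Then a 4.1% increase: 1.63 × 1.041 = 1.69683.
Then a 14% decrease: 1.69683 × 0.86 = 1.4592738.
Overall factor 1.4592738, i.e. 45.93%.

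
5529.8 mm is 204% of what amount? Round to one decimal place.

5529.8 mm ÷ 2.04 ≈ 2710.7 mm.

2710.7 mm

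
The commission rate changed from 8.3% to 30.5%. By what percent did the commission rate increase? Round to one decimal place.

The change is 30.5 − 8.3 = 22.2 percentage points.
Relative to the original 8.3%, that is 22.2 ÷ 8.3 ≈ 267.5%.
So the commission rate rose by 267.5%.

267.5%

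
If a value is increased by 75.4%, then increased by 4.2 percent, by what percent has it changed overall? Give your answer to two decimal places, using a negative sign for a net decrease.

82.77%

The combined multiplier is 1.754 × 1.042 = 1.827668.
That corresponds to an increase of 82.77%.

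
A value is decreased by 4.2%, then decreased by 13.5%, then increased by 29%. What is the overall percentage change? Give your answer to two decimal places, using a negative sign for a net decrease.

6.90%

A 4.2% decrease multiplies by 0.958.
Then a 13.5% decrease: 0.958 × 0.865 = 0.82867.
Then a 29% increase: 0.82867 × 1.29 = 1.0689843.
Overall factor 1.0689843, i.e. 6.90%.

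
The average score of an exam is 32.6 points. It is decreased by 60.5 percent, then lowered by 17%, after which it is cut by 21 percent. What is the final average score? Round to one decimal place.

8.4 points

60.5% decrease: 32.6 × 0.395 = 12.877.
After the 17% decrease: 12.877 × 0.83 = 10.68791.
21% decrease: 10.68791 × 0.79 = 8.4434489 ≈ 8.4.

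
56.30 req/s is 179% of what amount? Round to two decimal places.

31.45 req/s

56.30 req/s ÷ 1.79 ≈ 31.45 req/s.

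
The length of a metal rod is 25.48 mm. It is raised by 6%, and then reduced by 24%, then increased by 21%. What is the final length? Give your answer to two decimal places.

24.84 mm

After the 6% increase: 25.48 × 1.06 = 27.0088.
Apply the 24% decrease: 27.0088 × 0.76 = 20.526688.
After the 21% increase: 20.526688 × 1.21 = 24.83729248 ≈ 24.84.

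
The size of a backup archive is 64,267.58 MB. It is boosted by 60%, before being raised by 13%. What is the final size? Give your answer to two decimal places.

116,195.78 MB

Each change multiplies by a factor: 1.6 × 1.13 = 1.808.
64,267.58 × 1.808 = 116195.78464 ≈ 116,195.78.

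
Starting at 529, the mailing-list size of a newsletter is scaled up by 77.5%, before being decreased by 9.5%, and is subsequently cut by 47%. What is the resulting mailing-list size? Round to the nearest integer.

After the 77.5% increase: 529 × 1.775 = 938.975.
Apply the 9.5% decrease: 938.975 × 0.905 = 849.772375.
Apply the 47% decrease: 849.772375 × 0.53 = 450.37935875 ≈ 450.

450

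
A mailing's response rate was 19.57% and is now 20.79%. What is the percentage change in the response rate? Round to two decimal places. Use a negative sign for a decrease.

The change is 20.79 − 19.57 = 1.22 percentage points.
Relative to the original 19.57%, that is 1.22 ÷ 19.57 ≈ 6.23%.

6.23%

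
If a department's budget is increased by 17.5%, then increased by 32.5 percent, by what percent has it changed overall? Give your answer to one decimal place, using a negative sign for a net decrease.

A 17.5% increase multiplies by 1.175.
Then a 32.5% increase: 1.175 × 1.325 = 1.556875.
Overall factor 1.556875, i.e. 55.7%.

55.7%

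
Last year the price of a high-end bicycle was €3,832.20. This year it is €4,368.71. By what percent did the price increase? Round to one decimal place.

Change: €4,368.71 − €3,832.20 = €536.51.
Relative to the original: €536.51 ÷ €3,832.20 ≈ 14.0%.
So the price increased by 14.0%.

14.0%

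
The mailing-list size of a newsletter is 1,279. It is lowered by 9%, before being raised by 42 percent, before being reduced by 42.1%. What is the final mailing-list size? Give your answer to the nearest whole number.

Each change multiplies by a factor: 0.91 × 1.42 × 0.579 = 0.7481838.
1,279 × 0.7481838 = 956.9270802 ≈ 957.

957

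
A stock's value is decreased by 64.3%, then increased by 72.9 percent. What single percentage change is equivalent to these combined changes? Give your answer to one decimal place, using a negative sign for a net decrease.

-38.3%

The combined multiplier is 0.357 × 1.729 = 0.617253.
That corresponds to a decrease of 38.3%.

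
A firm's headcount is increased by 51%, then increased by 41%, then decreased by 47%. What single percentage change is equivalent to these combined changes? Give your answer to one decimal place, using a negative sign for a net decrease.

12.8%

The combined multiplier is 1.51 × 1.41 × 0.53 = 1.128423.
That corresponds to an increase of 12.8%.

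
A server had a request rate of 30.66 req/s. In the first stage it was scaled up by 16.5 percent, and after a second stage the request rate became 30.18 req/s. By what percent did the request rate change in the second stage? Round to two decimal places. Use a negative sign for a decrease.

-15.51%

After the first stage: 30.66 × 1.165 = 35.7189.
Second-stage multiplier: 30.18 ÷ 35.7189 ≈ 0.844931.
That is a change of -15.51%.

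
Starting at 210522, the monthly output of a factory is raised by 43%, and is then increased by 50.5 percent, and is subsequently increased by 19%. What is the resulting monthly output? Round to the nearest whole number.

539159

Each change multiplies by a factor: 1.43 × 1.505 × 1.19 = 2.5610585.
210522 × 2.5610585 = 539159.157537 ≈ 539159.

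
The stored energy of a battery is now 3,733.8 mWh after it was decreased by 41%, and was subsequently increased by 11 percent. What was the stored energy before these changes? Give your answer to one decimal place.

5,701.3 mWh

Undoing the 11% increase: 3,733.8 ÷ 1.11 ≈ 3363.783784.
Undoing the 41% decrease: 3363.783784 ÷ 0.59 ≈ 5,701.3 mWh.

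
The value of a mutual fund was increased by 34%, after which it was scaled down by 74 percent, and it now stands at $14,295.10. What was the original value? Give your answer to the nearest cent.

Undoing the 74% decrease: $14,295.10 ÷ 0.26 ≈ $54981.153846.
Undoing the 34% increase: $54981.153846 ÷ 1.34 ≈ $41,030.71.

$41,030.71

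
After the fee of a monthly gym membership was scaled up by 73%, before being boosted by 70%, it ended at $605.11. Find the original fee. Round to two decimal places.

Undoing the 70% increase: $605.11 ÷ 1.7 ≈ $355.947059.
Undoing the 73% increase: $355.947059 ÷ 1.73 ≈ $205.75.

$205.75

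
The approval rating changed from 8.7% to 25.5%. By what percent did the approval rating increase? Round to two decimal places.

193.10%

The change is 25.5 − 8.7 = 16.8 percentage points.
Relative to the original 8.7%, that is 16.8 ÷ 8.7 ≈ 193.10%.
So the approval rating rose by 193.10%.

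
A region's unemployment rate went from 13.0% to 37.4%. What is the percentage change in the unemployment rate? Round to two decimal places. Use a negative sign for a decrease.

187.69%

The change is 37.4 − 13.0 = 24.4 percentage points.
Relative to the original 13.0%, that is 24.4 ÷ 13.0 ≈ 187.69%.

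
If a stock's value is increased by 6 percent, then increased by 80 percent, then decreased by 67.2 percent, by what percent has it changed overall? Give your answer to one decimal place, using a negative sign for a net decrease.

A 6% increase multiplies by 1.06.
Then an 80% increase: 1.06 × 1.8 = 1.908.
Then a 67.2% decrease: 1.908 × 0.328 = 0.625824.
Overall factor 0.625824, i.e. -37.4%.

-37.4%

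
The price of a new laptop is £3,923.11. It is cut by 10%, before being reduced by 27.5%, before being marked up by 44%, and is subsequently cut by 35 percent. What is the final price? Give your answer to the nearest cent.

£2,396.00

Each change multiplies by a factor: 0.9 × 0.725 × 1.44 × 0.65 = 0.61074.
£3,923.11 × 0.61074 = £2396.0002014 ≈ £2,396.00.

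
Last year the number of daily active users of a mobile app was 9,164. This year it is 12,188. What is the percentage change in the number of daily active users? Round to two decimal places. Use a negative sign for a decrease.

Change: 12,188 − 9,164 = 3,024.
Relative to the original: 3,024 ÷ 9,164 ≈ 33.00%.

33.00%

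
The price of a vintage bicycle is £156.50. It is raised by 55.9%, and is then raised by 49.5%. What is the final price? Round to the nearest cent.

£364.76

Each change multiplies by a factor: 1.559 × 1.495 = 2.330705.
£156.50 × 2.330705 = £364.7553325 ≈ £364.76.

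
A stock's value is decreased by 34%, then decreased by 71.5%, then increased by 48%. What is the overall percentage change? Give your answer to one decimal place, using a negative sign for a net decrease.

A 34% decrease multiplies by 0.66.
Then a 71.5% decrease: 0.66 × 0.285 = 0.1881.
Then a 48% increase: 0.1881 × 1.48 = 0.278388.
Overall factor 0.278388, i.e. -72.2%.

-72.2%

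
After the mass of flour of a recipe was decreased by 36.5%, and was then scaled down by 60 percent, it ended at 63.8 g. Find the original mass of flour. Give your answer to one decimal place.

The overall multiplier applied was 0.635 × 0.4 = 0.254.
So the original mass of flour was 63.8 ÷ 0.254 ≈ 251.2 g.

251.2 g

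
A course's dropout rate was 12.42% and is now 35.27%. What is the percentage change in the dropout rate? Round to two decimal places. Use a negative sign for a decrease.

The change is 35.27 − 12.42 = 22.85 percentage points.
Relative to the original 12.42%, that is 22.85 ÷ 12.42 ≈ 183.98%.

183.98%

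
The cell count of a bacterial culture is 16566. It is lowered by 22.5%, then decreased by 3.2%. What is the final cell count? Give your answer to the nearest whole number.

12428

After the 22.5% decrease: 16566 × 0.775 = 12838.65.
After the 3.2% decrease: 12838.65 × 0.968 = 12427.8132 ≈ 12428.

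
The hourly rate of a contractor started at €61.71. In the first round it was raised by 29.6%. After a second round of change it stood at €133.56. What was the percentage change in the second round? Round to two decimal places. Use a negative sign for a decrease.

67.00%

After the first round: €61.71 × 1.296 = €79.97616.
Second-round multiplier: €133.56 ÷ €79.97616 ≈ 1.669998.
That is a change of 67.00%.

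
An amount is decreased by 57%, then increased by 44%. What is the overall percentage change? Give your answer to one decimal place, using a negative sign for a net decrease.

The combined multiplier is 0.43 × 1.44 = 0.6192.
That corresponds to a decrease of 38.1%.

-38.1%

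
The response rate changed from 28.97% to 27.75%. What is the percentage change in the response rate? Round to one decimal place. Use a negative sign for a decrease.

The change is 27.75 − 28.97 = -1.22 percentage points.
Relative to the original 28.97%, that is -1.22 ÷ 28.97 ≈ -4.2%.

-4.2%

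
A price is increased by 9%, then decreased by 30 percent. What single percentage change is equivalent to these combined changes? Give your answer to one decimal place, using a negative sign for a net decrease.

-23.7%

A 9% increase multiplies by 1.09.
Then a 30% decrease: 1.09 × 0.7 = 0.763.
Overall factor 0.763, i.e. -23.7%.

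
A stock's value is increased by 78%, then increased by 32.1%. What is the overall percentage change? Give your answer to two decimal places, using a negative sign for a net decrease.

The combined multiplier is 1.78 × 1.321 = 2.35138.
That corresponds to an increase of 135.14%.

135.14%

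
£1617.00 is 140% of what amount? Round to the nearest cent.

£1155.00

£1617.00 ÷ 1.4 = £1155.00.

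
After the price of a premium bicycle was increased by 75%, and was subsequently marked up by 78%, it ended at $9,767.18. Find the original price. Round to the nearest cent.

$3,135.53

Undoing the 78% increase: $9,767.18 ÷ 1.78 ≈ $5487.179775.
Undoing the 75% increase: $5487.179775 ÷ 1.75 ≈ $3,135.53.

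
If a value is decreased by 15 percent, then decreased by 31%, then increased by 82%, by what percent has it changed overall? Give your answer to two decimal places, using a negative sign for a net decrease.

6.74%

A 15% decrease multiplies by 0.85.
Then a 31% decrease: 0.85 × 0.69 = 0.5865.
Then an 82% increase: 0.5865 × 1.82 = 1.06743.
Overall factor 1.06743, i.e. 6.74%.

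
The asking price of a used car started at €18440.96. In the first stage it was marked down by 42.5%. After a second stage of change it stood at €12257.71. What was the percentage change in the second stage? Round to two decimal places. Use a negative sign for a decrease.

15.60%

After the first stage: €18440.96 × 0.575 = €10603.552.
Second-stage multiplier: €12257.71 ÷ €10603.552 ≈ 1.156.
That is a change of 15.60%.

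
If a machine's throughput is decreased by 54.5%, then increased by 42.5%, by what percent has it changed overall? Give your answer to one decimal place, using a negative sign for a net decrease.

The combined multiplier is 0.455 × 1.425 = 0.648375.
That corresponds to a decrease of 35.2%.

-35.2%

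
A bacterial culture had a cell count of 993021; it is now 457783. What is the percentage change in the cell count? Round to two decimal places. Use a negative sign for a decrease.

-53.90%

Change: 457783 − 993021 = -535238.
Relative to the original: -535238 ÷ 993021 ≈ -53.90%.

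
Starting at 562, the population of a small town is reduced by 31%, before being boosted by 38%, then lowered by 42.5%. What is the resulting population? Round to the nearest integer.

308

Each change multiplies by a factor: 0.69 × 1.38 × 0.575 = 0.547515.
562 × 0.547515 = 307.70343 ≈ 308.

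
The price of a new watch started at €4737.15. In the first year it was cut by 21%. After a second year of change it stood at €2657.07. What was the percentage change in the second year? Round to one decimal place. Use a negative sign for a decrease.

-29.0%

After the first year: €4737.15 × 0.79 = €3742.3485.
Second-year multiplier: €2657.07 ÷ €3742.3485 ≈ 0.71.
That is a change of -29.0%.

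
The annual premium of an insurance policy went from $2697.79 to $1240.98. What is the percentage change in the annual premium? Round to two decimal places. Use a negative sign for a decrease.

Change: $1240.98 − $2697.79 = -$1456.81.
Relative to the original: -$1456.81 ÷ $2697.79 ≈ -54.00%.

-54.00%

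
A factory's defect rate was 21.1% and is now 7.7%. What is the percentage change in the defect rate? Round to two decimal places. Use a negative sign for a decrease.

The change is 7.7 − 21.1 = -13.4 percentage points.
Relative to the original 21.1%, that is -13.4 ÷ 21.1 ≈ -63.51%.

-63.51%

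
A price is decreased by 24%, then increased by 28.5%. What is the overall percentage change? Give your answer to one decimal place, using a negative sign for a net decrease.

The combined multiplier is 0.76 × 1.285 = 0.9766.
That corresponds to a decrease of 2.3%.

-2.3%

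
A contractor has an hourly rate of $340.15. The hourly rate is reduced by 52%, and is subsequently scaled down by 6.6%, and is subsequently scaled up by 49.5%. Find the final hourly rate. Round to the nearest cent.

$227.98

52% decrease: $340.15 × 0.48 = $163.272.
Apply the 6.6% decrease: $163.272 × 0.934 = $152.496048.
Apply the 49.5% increase: $152.496048 × 1.495 = $227.98159176 ≈ $227.98.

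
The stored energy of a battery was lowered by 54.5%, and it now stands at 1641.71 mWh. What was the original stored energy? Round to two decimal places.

The overall multiplier applied was 0.455.
So the original stored energy was 1641.71 ÷ 0.455 ≈ 3608.15 mWh.

3608.15 mWh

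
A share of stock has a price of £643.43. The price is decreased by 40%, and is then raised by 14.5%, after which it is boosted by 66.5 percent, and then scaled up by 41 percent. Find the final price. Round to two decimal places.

£1037.75

Each change multiplies by a factor: 0.6 × 1.145 × 1.665 × 1.41 = 1.61283555.
£643.43 × 1.61283555 = £1037.7467779365 ≈ £1037.75.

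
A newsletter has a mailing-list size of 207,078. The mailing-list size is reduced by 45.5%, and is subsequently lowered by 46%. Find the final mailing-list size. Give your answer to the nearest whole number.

After the 45.5% decrease: 207,078 × 0.545 = 112857.51.
46% decrease: 112857.51 × 0.54 = 60943.0554 ≈ 60,943.

60,943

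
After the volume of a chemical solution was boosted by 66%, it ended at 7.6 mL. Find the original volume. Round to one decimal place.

4.6 mL

The overall multiplier applied was 1.66.
So the original volume was 7.6 ÷ 1.66 ≈ 4.6 mL.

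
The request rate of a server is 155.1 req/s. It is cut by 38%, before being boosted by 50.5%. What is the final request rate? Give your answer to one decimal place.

144.7 req/s

Apply the 38% decrease: 155.1 × 0.62 = 96.162.
Apply the 50.5% increase: 96.162 × 1.505 = 144.72381 ≈ 144.7.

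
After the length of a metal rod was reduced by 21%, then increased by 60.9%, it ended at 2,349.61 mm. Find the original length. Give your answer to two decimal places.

1,848.47 mm

The overall multiplier applied was 0.79 × 1.609 = 1.27111.
So the original length was 2,349.61 ÷ 1.27111 ≈ 1,848.47 mm.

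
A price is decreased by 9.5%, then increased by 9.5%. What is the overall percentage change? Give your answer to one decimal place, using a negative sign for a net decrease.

-0.9%

The combined multiplier is 0.905 × 1.095 = 0.990975.
That corresponds to a decrease of 0.9%.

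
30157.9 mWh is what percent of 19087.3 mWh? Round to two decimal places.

30157.9 mWh ÷ 19087.3 mWh ≈ 158.00%.

158.00%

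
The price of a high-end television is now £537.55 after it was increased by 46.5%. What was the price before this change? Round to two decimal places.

The overall multiplier applied was 1.465.
So the original price was £537.55 ÷ 1.465 ≈ £366.93.

£366.93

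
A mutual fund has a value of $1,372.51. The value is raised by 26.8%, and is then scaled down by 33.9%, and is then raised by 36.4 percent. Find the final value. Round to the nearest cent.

$1,569.10

After the 26.8% increase: $1,372.51 × 1.268 = $1740.34268.
33.9% decrease: $1740.34268 × 0.661 = $1150.36651148.
Apply the 36.4% increase: $1150.36651148 × 1.364 = $1569.09992165872 ≈ $1,569.10.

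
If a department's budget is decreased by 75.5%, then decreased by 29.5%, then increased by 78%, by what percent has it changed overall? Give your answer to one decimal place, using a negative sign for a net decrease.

A 75.5% decrease multiplies by 0.245.
Then a 29.5% decrease: 0.245 × 0.705 = 0.172725.
Then a 78% increase: 0.172725 × 1.78 = 0.3074505.
Overall factor 0.3074505, i.e. -69.3%.

-69.3%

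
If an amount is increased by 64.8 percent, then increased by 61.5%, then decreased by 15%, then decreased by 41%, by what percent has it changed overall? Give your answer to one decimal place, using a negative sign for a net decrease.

A 64.8% increase multiplies by 1.648.
Then a 61.5% increase: 1.648 × 1.615 = 2.66152.
Then a 15% decrease: 2.66152 × 0.85 = 2.262292.
Then a 41% decrease: 2.262292 × 0.59 = 1.33475228.
Overall factor 1.33475228, i.e. 33.5%.

33.5%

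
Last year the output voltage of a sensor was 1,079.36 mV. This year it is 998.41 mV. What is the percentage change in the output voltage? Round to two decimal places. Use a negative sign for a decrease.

-7.50%

Change: 998.41 − 1,079.36 = -80.95.
Relative to the original: -80.95 ÷ 1,079.36 ≈ -7.50%.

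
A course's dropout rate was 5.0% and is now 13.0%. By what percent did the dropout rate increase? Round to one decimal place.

160.0%

The change is 13.0 − 5.0 = 8.0 percentage points.
Relative to the original 5.0%, that is 8.0 ÷ 5.0 = 160.0%.
So the dropout rate rose by 160.0%.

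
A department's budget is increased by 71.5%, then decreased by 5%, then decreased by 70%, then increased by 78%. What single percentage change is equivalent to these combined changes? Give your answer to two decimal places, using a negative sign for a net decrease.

The combined multiplier is 1.715 × 0.95 × 0.3 × 1.78 = 0.8700195.
That corresponds to a decrease of 13.00%.

-13.00%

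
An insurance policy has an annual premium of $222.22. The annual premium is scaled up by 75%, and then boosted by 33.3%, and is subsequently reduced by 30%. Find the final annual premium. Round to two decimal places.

$362.87

Apply the 75% increase: $222.22 × 1.75 = $388.885.
Apply the 33.3% increase: $388.885 × 1.333 = $518.383705.
Apply the 30% decrease: $518.383705 × 0.7 = $362.8685935 ≈ $362.87.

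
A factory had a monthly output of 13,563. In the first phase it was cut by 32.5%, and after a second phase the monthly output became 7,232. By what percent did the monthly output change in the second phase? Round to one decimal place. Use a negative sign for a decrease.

After the first phase: 13,563 × 0.675 = 9155.025.
Second-phase multiplier: 7,232 ÷ 9155.025 ≈ 0.78995.
That is a change of -21.0%.

-21.0%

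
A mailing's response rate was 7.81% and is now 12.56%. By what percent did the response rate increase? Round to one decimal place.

60.8%

The change is 12.56 − 7.81 = 4.75 percentage points.
Relative to the original 7.81%, that is 4.75 ÷ 7.81 ≈ 60.8%.
So the response rate rose by 60.8%.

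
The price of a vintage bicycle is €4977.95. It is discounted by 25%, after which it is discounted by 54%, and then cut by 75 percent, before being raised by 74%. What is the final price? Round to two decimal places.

€747.07

After the 25% decrease: €4977.95 × 0.75 = €3733.4625.
After the 54% decrease: €3733.4625 × 0.46 = €1717.39275.
After the 75% decrease: €1717.39275 × 0.25 = €429.3481875.
Apply the 74% increase: €429.3481875 × 1.74 = €747.06584625 ≈ €747.07.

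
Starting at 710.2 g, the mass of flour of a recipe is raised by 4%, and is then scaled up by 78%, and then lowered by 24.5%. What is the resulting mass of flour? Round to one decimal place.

Apply the 4% increase: 710.2 × 1.04 = 738.608.
Apply the 78% increase: 738.608 × 1.78 = 1314.72224.
Apply the 24.5% decrease: 1314.72224 × 0.755 = 992.6152912 ≈ 992.6.

992.6 g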